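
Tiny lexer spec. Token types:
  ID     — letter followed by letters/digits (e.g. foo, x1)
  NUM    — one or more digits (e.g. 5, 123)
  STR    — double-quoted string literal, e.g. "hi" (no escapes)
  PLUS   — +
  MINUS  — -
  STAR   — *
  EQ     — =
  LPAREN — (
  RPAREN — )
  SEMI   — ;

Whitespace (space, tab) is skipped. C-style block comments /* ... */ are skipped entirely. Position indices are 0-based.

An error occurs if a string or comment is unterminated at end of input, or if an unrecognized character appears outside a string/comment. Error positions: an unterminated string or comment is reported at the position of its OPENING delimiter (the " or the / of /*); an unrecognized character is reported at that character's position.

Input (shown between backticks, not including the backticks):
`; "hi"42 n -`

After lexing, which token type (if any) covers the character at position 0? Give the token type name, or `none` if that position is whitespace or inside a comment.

pos=0: emit SEMI ';'
pos=2: enter STRING mode
pos=2: emit STR "hi" (now at pos=6)
pos=6: emit NUM '42' (now at pos=8)
pos=9: emit ID 'n' (now at pos=10)
pos=11: emit MINUS '-'
DONE. 5 tokens: [SEMI, STR, NUM, ID, MINUS]
Position 0: char is ';' -> SEMI

Answer: SEMI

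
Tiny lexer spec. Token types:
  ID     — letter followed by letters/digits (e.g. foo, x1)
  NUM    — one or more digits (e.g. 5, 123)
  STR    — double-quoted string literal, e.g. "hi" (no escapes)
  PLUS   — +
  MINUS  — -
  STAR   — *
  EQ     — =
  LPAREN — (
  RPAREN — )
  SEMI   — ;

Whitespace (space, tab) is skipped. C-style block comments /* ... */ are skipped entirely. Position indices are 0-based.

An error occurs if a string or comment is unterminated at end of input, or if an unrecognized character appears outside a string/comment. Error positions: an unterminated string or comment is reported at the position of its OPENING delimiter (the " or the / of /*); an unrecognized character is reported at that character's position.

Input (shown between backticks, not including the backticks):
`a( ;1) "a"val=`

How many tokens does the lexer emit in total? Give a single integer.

pos=0: emit ID 'a' (now at pos=1)
pos=1: emit LPAREN '('
pos=3: emit SEMI ';'
pos=4: emit NUM '1' (now at pos=5)
pos=5: emit RPAREN ')'
pos=7: enter STRING mode
pos=7: emit STR "a" (now at pos=10)
pos=10: emit ID 'val' (now at pos=13)
pos=13: emit EQ '='
DONE. 8 tokens: [ID, LPAREN, SEMI, NUM, RPAREN, STR, ID, EQ]

Answer: 8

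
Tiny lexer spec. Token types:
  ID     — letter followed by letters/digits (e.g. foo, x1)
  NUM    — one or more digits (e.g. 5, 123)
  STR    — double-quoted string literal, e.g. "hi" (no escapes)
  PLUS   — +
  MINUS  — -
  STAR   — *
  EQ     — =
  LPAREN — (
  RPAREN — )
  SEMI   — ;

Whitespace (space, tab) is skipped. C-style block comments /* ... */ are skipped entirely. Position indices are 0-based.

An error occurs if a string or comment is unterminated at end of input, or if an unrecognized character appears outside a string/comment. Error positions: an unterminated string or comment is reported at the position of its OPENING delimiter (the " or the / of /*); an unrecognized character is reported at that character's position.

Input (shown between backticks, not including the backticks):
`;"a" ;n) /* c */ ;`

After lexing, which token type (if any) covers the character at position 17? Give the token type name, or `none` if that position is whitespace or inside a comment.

Answer: SEMI

Derivation:
pos=0: emit SEMI ';'
pos=1: enter STRING mode
pos=1: emit STR "a" (now at pos=4)
pos=5: emit SEMI ';'
pos=6: emit ID 'n' (now at pos=7)
pos=7: emit RPAREN ')'
pos=9: enter COMMENT mode (saw '/*')
exit COMMENT mode (now at pos=16)
pos=17: emit SEMI ';'
DONE. 6 tokens: [SEMI, STR, SEMI, ID, RPAREN, SEMI]
Position 17: char is ';' -> SEMI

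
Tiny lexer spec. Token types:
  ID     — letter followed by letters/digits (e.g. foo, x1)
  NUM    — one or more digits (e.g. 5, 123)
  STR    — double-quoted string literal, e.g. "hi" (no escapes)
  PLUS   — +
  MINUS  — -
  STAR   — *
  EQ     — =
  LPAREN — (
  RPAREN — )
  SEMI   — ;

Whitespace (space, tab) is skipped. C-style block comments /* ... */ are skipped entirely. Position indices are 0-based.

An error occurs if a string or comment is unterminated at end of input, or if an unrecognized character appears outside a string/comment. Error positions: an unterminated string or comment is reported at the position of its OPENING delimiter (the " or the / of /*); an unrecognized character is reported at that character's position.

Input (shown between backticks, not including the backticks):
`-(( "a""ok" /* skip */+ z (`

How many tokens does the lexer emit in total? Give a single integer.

pos=0: emit MINUS '-'
pos=1: emit LPAREN '('
pos=2: emit LPAREN '('
pos=4: enter STRING mode
pos=4: emit STR "a" (now at pos=7)
pos=7: enter STRING mode
pos=7: emit STR "ok" (now at pos=11)
pos=12: enter COMMENT mode (saw '/*')
exit COMMENT mode (now at pos=22)
pos=22: emit PLUS '+'
pos=24: emit ID 'z' (now at pos=25)
pos=26: emit LPAREN '('
DONE. 8 tokens: [MINUS, LPAREN, LPAREN, STR, STR, PLUS, ID, LPAREN]

Answer: 8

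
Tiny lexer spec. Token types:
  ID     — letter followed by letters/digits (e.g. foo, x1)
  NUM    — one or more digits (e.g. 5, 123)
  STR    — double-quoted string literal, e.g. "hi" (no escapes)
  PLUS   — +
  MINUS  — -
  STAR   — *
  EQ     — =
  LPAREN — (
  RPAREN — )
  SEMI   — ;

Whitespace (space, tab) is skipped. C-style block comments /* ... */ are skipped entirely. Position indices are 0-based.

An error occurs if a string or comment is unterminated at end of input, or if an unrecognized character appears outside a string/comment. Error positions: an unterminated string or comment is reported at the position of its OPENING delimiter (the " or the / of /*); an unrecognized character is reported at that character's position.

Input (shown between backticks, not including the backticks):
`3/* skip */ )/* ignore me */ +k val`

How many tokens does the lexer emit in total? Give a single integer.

pos=0: emit NUM '3' (now at pos=1)
pos=1: enter COMMENT mode (saw '/*')
exit COMMENT mode (now at pos=11)
pos=12: emit RPAREN ')'
pos=13: enter COMMENT mode (saw '/*')
exit COMMENT mode (now at pos=28)
pos=29: emit PLUS '+'
pos=30: emit ID 'k' (now at pos=31)
pos=32: emit ID 'val' (now at pos=35)
DONE. 5 tokens: [NUM, RPAREN, PLUS, ID, ID]

Answer: 5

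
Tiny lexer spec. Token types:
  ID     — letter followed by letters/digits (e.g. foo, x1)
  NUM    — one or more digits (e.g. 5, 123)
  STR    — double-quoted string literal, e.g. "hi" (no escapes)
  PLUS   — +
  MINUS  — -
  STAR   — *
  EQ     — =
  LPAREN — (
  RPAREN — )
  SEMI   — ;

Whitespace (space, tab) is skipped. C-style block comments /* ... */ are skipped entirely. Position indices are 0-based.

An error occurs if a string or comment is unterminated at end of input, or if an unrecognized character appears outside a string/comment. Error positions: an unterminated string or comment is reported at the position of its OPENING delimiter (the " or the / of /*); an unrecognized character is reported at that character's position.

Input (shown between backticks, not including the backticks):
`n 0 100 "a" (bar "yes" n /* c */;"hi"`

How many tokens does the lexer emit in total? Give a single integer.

Answer: 10

Derivation:
pos=0: emit ID 'n' (now at pos=1)
pos=2: emit NUM '0' (now at pos=3)
pos=4: emit NUM '100' (now at pos=7)
pos=8: enter STRING mode
pos=8: emit STR "a" (now at pos=11)
pos=12: emit LPAREN '('
pos=13: emit ID 'bar' (now at pos=16)
pos=17: enter STRING mode
pos=17: emit STR "yes" (now at pos=22)
pos=23: emit ID 'n' (now at pos=24)
pos=25: enter COMMENT mode (saw '/*')
exit COMMENT mode (now at pos=32)
pos=32: emit SEMI ';'
pos=33: enter STRING mode
pos=33: emit STR "hi" (now at pos=37)
DONE. 10 tokens: [ID, NUM, NUM, STR, LPAREN, ID, STR, ID, SEMI, STR]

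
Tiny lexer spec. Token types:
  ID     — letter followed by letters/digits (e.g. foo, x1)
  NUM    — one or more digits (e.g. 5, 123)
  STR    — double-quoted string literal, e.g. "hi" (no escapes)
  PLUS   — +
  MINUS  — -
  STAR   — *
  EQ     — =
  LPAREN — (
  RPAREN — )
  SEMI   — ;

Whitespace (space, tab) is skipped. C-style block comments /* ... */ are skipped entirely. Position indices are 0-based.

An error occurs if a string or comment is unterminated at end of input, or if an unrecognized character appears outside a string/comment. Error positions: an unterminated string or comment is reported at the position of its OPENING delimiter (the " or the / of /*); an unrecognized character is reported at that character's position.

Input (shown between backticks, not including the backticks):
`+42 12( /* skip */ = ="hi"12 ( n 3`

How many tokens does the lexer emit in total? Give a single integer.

pos=0: emit PLUS '+'
pos=1: emit NUM '42' (now at pos=3)
pos=4: emit NUM '12' (now at pos=6)
pos=6: emit LPAREN '('
pos=8: enter COMMENT mode (saw '/*')
exit COMMENT mode (now at pos=18)
pos=19: emit EQ '='
pos=21: emit EQ '='
pos=22: enter STRING mode
pos=22: emit STR "hi" (now at pos=26)
pos=26: emit NUM '12' (now at pos=28)
pos=29: emit LPAREN '('
pos=31: emit ID 'n' (now at pos=32)
pos=33: emit NUM '3' (now at pos=34)
DONE. 11 tokens: [PLUS, NUM, NUM, LPAREN, EQ, EQ, STR, NUM, LPAREN, ID, NUM]

Answer: 11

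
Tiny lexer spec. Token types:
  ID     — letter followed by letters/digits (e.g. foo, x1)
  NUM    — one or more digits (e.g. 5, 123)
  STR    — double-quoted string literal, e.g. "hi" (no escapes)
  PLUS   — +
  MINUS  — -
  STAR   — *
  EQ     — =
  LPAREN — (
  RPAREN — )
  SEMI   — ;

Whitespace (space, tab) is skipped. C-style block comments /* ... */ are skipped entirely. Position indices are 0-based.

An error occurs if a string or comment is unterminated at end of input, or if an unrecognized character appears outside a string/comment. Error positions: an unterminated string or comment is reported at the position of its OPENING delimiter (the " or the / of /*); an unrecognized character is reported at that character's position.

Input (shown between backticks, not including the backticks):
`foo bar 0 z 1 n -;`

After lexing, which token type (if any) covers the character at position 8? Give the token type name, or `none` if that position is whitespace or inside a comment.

Answer: NUM

Derivation:
pos=0: emit ID 'foo' (now at pos=3)
pos=4: emit ID 'bar' (now at pos=7)
pos=8: emit NUM '0' (now at pos=9)
pos=10: emit ID 'z' (now at pos=11)
pos=12: emit NUM '1' (now at pos=13)
pos=14: emit ID 'n' (now at pos=15)
pos=16: emit MINUS '-'
pos=17: emit SEMI ';'
DONE. 8 tokens: [ID, ID, NUM, ID, NUM, ID, MINUS, SEMI]
Position 8: char is '0' -> NUM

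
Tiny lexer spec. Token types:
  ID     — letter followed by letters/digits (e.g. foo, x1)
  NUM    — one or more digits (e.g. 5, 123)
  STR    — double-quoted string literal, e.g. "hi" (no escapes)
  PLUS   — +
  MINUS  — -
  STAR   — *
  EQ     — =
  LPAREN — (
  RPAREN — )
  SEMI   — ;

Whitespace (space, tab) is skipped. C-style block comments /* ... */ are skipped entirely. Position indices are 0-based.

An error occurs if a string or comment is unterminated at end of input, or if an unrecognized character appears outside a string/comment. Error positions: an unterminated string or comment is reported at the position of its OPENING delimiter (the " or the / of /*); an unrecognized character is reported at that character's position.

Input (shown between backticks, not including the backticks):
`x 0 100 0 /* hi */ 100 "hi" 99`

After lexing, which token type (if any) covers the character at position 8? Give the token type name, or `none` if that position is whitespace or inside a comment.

pos=0: emit ID 'x' (now at pos=1)
pos=2: emit NUM '0' (now at pos=3)
pos=4: emit NUM '100' (now at pos=7)
pos=8: emit NUM '0' (now at pos=9)
pos=10: enter COMMENT mode (saw '/*')
exit COMMENT mode (now at pos=18)
pos=19: emit NUM '100' (now at pos=22)
pos=23: enter STRING mode
pos=23: emit STR "hi" (now at pos=27)
pos=28: emit NUM '99' (now at pos=30)
DONE. 7 tokens: [ID, NUM, NUM, NUM, NUM, STR, NUM]
Position 8: char is '0' -> NUM

Answer: NUM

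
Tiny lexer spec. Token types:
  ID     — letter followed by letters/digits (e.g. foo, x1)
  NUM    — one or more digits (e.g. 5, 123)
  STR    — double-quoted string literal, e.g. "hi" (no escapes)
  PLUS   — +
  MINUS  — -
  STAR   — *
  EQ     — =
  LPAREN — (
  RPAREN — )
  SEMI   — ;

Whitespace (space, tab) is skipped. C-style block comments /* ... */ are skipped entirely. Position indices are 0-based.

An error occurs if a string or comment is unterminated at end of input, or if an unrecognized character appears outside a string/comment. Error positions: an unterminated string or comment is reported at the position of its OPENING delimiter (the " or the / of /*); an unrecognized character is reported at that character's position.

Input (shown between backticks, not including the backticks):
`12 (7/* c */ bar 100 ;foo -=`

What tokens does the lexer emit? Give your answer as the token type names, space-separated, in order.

Answer: NUM LPAREN NUM ID NUM SEMI ID MINUS EQ

Derivation:
pos=0: emit NUM '12' (now at pos=2)
pos=3: emit LPAREN '('
pos=4: emit NUM '7' (now at pos=5)
pos=5: enter COMMENT mode (saw '/*')
exit COMMENT mode (now at pos=12)
pos=13: emit ID 'bar' (now at pos=16)
pos=17: emit NUM '100' (now at pos=20)
pos=21: emit SEMI ';'
pos=22: emit ID 'foo' (now at pos=25)
pos=26: emit MINUS '-'
pos=27: emit EQ '='
DONE. 9 tokens: [NUM, LPAREN, NUM, ID, NUM, SEMI, ID, MINUS, EQ]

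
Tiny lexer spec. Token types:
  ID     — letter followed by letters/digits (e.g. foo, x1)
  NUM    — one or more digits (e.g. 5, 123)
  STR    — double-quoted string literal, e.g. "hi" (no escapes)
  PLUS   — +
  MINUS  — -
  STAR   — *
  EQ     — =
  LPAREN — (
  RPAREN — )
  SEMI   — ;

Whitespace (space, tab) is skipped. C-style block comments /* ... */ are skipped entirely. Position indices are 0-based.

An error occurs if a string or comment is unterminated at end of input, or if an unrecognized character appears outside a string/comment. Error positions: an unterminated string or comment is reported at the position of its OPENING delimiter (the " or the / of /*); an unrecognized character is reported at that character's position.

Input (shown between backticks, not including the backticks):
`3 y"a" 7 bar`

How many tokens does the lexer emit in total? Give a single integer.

Answer: 5

Derivation:
pos=0: emit NUM '3' (now at pos=1)
pos=2: emit ID 'y' (now at pos=3)
pos=3: enter STRING mode
pos=3: emit STR "a" (now at pos=6)
pos=7: emit NUM '7' (now at pos=8)
pos=9: emit ID 'bar' (now at pos=12)
DONE. 5 tokens: [NUM, ID, STR, NUM, ID]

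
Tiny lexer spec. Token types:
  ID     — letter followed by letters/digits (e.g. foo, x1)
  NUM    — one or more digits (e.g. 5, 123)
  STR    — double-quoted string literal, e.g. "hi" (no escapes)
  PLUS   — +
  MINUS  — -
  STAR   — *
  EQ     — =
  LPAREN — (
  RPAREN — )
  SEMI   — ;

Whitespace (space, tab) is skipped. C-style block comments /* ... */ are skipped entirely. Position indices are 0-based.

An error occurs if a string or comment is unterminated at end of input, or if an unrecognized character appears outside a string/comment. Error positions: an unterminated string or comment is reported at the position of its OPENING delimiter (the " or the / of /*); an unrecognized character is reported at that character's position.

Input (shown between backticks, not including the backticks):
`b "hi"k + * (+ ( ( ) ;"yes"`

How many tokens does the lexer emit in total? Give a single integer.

pos=0: emit ID 'b' (now at pos=1)
pos=2: enter STRING mode
pos=2: emit STR "hi" (now at pos=6)
pos=6: emit ID 'k' (now at pos=7)
pos=8: emit PLUS '+'
pos=10: emit STAR '*'
pos=12: emit LPAREN '('
pos=13: emit PLUS '+'
pos=15: emit LPAREN '('
pos=17: emit LPAREN '('
pos=19: emit RPAREN ')'
pos=21: emit SEMI ';'
pos=22: enter STRING mode
pos=22: emit STR "yes" (now at pos=27)
DONE. 12 tokens: [ID, STR, ID, PLUS, STAR, LPAREN, PLUS, LPAREN, LPAREN, RPAREN, SEMI, STR]

Answer: 12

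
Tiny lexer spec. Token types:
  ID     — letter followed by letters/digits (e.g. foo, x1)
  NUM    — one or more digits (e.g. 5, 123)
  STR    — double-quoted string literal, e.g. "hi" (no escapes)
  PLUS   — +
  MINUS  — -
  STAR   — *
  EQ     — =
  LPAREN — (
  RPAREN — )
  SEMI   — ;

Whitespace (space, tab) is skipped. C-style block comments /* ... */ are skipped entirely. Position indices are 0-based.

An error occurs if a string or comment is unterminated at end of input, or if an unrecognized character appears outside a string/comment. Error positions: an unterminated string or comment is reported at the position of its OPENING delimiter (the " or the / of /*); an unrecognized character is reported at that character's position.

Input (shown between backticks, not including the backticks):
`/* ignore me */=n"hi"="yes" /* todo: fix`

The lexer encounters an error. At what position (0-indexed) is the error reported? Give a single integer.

Answer: 28

Derivation:
pos=0: enter COMMENT mode (saw '/*')
exit COMMENT mode (now at pos=15)
pos=15: emit EQ '='
pos=16: emit ID 'n' (now at pos=17)
pos=17: enter STRING mode
pos=17: emit STR "hi" (now at pos=21)
pos=21: emit EQ '='
pos=22: enter STRING mode
pos=22: emit STR "yes" (now at pos=27)
pos=28: enter COMMENT mode (saw '/*')
pos=28: ERROR — unterminated comment (reached EOF)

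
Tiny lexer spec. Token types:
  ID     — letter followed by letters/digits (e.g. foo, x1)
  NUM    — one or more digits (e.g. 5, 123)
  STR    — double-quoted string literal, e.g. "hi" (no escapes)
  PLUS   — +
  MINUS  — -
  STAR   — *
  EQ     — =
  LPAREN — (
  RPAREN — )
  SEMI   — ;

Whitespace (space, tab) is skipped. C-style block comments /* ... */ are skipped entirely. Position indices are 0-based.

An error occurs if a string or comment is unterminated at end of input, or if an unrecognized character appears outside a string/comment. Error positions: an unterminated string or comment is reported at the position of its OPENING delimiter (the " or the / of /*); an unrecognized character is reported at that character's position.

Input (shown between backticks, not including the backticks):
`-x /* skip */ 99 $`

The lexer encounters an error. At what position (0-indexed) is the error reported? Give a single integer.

Answer: 17

Derivation:
pos=0: emit MINUS '-'
pos=1: emit ID 'x' (now at pos=2)
pos=3: enter COMMENT mode (saw '/*')
exit COMMENT mode (now at pos=13)
pos=14: emit NUM '99' (now at pos=16)
pos=17: ERROR — unrecognized char '$'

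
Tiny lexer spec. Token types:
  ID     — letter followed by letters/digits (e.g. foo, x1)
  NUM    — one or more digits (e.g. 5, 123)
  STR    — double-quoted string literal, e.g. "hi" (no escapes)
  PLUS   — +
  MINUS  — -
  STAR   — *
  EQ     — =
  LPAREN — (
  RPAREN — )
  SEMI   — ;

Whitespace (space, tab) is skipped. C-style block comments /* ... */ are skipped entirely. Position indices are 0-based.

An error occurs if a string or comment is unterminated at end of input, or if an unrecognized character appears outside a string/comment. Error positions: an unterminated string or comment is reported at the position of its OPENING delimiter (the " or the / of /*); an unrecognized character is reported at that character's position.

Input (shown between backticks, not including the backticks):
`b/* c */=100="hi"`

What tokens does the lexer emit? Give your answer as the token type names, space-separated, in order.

Answer: ID EQ NUM EQ STR

Derivation:
pos=0: emit ID 'b' (now at pos=1)
pos=1: enter COMMENT mode (saw '/*')
exit COMMENT mode (now at pos=8)
pos=8: emit EQ '='
pos=9: emit NUM '100' (now at pos=12)
pos=12: emit EQ '='
pos=13: enter STRING mode
pos=13: emit STR "hi" (now at pos=17)
DONE. 5 tokens: [ID, EQ, NUM, EQ, STR]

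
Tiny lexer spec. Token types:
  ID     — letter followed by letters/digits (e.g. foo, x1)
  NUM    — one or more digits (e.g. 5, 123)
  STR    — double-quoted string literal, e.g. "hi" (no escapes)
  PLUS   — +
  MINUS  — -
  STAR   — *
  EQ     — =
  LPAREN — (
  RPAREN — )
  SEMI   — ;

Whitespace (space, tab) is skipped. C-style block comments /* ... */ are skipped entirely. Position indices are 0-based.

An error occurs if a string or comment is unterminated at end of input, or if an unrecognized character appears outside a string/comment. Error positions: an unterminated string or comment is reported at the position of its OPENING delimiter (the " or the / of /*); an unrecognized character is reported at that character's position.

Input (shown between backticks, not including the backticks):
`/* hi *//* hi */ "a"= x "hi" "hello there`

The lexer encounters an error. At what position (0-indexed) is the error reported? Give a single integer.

Answer: 29

Derivation:
pos=0: enter COMMENT mode (saw '/*')
exit COMMENT mode (now at pos=8)
pos=8: enter COMMENT mode (saw '/*')
exit COMMENT mode (now at pos=16)
pos=17: enter STRING mode
pos=17: emit STR "a" (now at pos=20)
pos=20: emit EQ '='
pos=22: emit ID 'x' (now at pos=23)
pos=24: enter STRING mode
pos=24: emit STR "hi" (now at pos=28)
pos=29: enter STRING mode
pos=29: ERROR — unterminated string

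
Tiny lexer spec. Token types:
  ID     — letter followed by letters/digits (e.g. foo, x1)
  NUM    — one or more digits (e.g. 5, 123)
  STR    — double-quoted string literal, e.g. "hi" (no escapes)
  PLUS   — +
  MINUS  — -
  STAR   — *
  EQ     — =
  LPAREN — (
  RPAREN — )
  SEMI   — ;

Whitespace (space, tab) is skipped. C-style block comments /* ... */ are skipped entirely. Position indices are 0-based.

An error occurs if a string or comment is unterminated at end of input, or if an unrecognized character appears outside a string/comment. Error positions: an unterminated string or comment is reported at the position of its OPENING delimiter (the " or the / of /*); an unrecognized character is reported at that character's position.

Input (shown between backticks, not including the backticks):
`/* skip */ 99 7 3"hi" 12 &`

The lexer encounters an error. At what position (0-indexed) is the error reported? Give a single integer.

pos=0: enter COMMENT mode (saw '/*')
exit COMMENT mode (now at pos=10)
pos=11: emit NUM '99' (now at pos=13)
pos=14: emit NUM '7' (now at pos=15)
pos=16: emit NUM '3' (now at pos=17)
pos=17: enter STRING mode
pos=17: emit STR "hi" (now at pos=21)
pos=22: emit NUM '12' (now at pos=24)
pos=25: ERROR — unrecognized char '&'

Answer: 25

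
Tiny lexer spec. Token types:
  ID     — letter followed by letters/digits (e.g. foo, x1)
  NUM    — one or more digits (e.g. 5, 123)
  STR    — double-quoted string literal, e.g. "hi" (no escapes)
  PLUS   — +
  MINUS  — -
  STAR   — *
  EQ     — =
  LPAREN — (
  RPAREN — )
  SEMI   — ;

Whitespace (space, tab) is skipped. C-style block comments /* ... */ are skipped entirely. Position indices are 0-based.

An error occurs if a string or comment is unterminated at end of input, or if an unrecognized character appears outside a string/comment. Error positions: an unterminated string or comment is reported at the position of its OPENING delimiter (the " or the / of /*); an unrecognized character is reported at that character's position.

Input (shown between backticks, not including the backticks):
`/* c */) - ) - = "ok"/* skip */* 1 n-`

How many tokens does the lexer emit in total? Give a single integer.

pos=0: enter COMMENT mode (saw '/*')
exit COMMENT mode (now at pos=7)
pos=7: emit RPAREN ')'
pos=9: emit MINUS '-'
pos=11: emit RPAREN ')'
pos=13: emit MINUS '-'
pos=15: emit EQ '='
pos=17: enter STRING mode
pos=17: emit STR "ok" (now at pos=21)
pos=21: enter COMMENT mode (saw '/*')
exit COMMENT mode (now at pos=31)
pos=31: emit STAR '*'
pos=33: emit NUM '1' (now at pos=34)
pos=35: emit ID 'n' (now at pos=36)
pos=36: emit MINUS '-'
DONE. 10 tokens: [RPAREN, MINUS, RPAREN, MINUS, EQ, STR, STAR, NUM, ID, MINUS]

Answer: 10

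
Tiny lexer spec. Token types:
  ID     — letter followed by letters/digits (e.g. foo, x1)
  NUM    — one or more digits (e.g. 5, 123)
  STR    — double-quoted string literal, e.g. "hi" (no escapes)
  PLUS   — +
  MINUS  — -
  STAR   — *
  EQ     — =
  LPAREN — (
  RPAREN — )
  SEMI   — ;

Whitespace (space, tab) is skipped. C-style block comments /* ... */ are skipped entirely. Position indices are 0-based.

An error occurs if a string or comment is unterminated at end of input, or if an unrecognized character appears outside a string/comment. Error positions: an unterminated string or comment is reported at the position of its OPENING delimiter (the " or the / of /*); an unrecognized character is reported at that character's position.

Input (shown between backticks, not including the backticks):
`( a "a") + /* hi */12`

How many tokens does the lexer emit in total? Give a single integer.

pos=0: emit LPAREN '('
pos=2: emit ID 'a' (now at pos=3)
pos=4: enter STRING mode
pos=4: emit STR "a" (now at pos=7)
pos=7: emit RPAREN ')'
pos=9: emit PLUS '+'
pos=11: enter COMMENT mode (saw '/*')
exit COMMENT mode (now at pos=19)
pos=19: emit NUM '12' (now at pos=21)
DONE. 6 tokens: [LPAREN, ID, STR, RPAREN, PLUS, NUM]

Answer: 6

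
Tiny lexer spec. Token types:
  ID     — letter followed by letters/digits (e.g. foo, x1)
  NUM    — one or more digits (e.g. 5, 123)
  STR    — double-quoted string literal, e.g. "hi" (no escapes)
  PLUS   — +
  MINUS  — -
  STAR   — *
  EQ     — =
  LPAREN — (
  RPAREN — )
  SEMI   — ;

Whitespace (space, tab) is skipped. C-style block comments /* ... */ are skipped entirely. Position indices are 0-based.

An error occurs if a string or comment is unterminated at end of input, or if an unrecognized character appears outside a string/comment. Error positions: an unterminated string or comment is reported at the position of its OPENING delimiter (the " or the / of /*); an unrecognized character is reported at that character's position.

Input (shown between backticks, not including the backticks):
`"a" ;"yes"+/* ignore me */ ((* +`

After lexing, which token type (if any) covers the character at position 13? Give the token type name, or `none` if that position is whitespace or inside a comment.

Answer: none

Derivation:
pos=0: enter STRING mode
pos=0: emit STR "a" (now at pos=3)
pos=4: emit SEMI ';'
pos=5: enter STRING mode
pos=5: emit STR "yes" (now at pos=10)
pos=10: emit PLUS '+'
pos=11: enter COMMENT mode (saw '/*')
exit COMMENT mode (now at pos=26)
pos=27: emit LPAREN '('
pos=28: emit LPAREN '('
pos=29: emit STAR '*'
pos=31: emit PLUS '+'
DONE. 8 tokens: [STR, SEMI, STR, PLUS, LPAREN, LPAREN, STAR, PLUS]
Position 13: char is ' ' -> none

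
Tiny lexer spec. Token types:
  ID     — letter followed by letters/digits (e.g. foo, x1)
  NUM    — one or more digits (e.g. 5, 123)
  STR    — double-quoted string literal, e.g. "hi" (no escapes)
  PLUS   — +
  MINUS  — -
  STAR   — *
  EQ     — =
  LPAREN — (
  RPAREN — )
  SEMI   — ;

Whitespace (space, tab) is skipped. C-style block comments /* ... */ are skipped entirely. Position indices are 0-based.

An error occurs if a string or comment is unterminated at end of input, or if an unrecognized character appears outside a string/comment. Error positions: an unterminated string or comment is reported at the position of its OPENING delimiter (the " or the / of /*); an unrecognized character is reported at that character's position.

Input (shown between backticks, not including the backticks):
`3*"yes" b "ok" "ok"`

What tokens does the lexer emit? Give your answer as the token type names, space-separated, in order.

Answer: NUM STAR STR ID STR STR

Derivation:
pos=0: emit NUM '3' (now at pos=1)
pos=1: emit STAR '*'
pos=2: enter STRING mode
pos=2: emit STR "yes" (now at pos=7)
pos=8: emit ID 'b' (now at pos=9)
pos=10: enter STRING mode
pos=10: emit STR "ok" (now at pos=14)
pos=15: enter STRING mode
pos=15: emit STR "ok" (now at pos=19)
DONE. 6 tokens: [NUM, STAR, STR, ID, STR, STR]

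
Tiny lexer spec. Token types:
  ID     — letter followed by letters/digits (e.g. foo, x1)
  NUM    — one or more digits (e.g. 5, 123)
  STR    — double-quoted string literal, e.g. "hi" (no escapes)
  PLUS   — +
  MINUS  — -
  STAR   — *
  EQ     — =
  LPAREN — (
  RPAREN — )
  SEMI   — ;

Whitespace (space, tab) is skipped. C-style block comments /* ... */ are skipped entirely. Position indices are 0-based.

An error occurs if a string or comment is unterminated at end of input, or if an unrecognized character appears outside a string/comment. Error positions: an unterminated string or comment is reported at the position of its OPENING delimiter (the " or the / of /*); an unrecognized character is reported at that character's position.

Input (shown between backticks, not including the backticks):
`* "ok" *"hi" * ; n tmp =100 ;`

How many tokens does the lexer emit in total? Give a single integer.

pos=0: emit STAR '*'
pos=2: enter STRING mode
pos=2: emit STR "ok" (now at pos=6)
pos=7: emit STAR '*'
pos=8: enter STRING mode
pos=8: emit STR "hi" (now at pos=12)
pos=13: emit STAR '*'
pos=15: emit SEMI ';'
pos=17: emit ID 'n' (now at pos=18)
pos=19: emit ID 'tmp' (now at pos=22)
pos=23: emit EQ '='
pos=24: emit NUM '100' (now at pos=27)
pos=28: emit SEMI ';'
DONE. 11 tokens: [STAR, STR, STAR, STR, STAR, SEMI, ID, ID, EQ, NUM, SEMI]

Answer: 11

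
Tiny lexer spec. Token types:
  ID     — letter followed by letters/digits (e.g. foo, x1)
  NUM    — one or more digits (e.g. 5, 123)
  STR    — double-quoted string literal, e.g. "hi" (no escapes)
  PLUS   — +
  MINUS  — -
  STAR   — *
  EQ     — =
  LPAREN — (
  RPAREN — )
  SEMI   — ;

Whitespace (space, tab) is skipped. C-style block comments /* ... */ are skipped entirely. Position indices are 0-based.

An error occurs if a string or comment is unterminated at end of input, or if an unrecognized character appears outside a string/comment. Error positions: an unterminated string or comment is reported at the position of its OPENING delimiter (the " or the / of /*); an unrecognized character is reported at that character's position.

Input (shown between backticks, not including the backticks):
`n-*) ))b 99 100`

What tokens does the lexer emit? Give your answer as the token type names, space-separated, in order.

pos=0: emit ID 'n' (now at pos=1)
pos=1: emit MINUS '-'
pos=2: emit STAR '*'
pos=3: emit RPAREN ')'
pos=5: emit RPAREN ')'
pos=6: emit RPAREN ')'
pos=7: emit ID 'b' (now at pos=8)
pos=9: emit NUM '99' (now at pos=11)
pos=12: emit NUM '100' (now at pos=15)
DONE. 9 tokens: [ID, MINUS, STAR, RPAREN, RPAREN, RPAREN, ID, NUM, NUM]

Answer: ID MINUS STAR RPAREN RPAREN RPAREN ID NUM NUM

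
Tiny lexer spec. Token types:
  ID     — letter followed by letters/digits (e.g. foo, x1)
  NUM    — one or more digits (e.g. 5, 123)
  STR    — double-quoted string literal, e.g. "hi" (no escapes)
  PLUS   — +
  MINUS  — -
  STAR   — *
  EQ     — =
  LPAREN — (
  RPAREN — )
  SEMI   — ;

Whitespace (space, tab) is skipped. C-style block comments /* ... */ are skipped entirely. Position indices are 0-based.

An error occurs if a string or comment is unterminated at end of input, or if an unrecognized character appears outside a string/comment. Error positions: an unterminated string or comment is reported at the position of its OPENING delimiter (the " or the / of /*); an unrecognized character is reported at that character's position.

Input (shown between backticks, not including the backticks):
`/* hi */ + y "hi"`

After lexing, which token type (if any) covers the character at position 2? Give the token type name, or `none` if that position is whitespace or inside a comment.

pos=0: enter COMMENT mode (saw '/*')
exit COMMENT mode (now at pos=8)
pos=9: emit PLUS '+'
pos=11: emit ID 'y' (now at pos=12)
pos=13: enter STRING mode
pos=13: emit STR "hi" (now at pos=17)
DONE. 3 tokens: [PLUS, ID, STR]
Position 2: char is ' ' -> none

Answer: none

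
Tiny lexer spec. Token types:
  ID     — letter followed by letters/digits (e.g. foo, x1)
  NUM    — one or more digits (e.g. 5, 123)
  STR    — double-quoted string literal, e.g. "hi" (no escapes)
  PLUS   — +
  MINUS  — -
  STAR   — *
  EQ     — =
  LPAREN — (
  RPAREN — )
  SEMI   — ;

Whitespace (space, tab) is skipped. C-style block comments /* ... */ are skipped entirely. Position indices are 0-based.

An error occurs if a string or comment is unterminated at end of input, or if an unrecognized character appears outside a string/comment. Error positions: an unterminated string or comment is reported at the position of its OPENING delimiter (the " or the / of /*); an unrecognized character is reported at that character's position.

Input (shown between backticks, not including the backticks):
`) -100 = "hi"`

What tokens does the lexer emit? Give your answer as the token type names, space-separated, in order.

pos=0: emit RPAREN ')'
pos=2: emit MINUS '-'
pos=3: emit NUM '100' (now at pos=6)
pos=7: emit EQ '='
pos=9: enter STRING mode
pos=9: emit STR "hi" (now at pos=13)
DONE. 5 tokens: [RPAREN, MINUS, NUM, EQ, STR]

Answer: RPAREN MINUS NUM EQ STR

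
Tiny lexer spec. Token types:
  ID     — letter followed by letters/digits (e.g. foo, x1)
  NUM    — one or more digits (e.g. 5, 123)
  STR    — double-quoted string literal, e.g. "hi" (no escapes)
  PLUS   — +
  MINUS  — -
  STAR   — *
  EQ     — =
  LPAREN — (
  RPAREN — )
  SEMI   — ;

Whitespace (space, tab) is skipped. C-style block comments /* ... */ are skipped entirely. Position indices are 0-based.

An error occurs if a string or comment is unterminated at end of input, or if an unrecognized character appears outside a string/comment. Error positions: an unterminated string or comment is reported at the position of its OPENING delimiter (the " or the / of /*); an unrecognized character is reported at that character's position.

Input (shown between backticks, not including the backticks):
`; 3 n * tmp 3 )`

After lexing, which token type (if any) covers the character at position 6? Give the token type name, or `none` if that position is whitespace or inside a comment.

Answer: STAR

Derivation:
pos=0: emit SEMI ';'
pos=2: emit NUM '3' (now at pos=3)
pos=4: emit ID 'n' (now at pos=5)
pos=6: emit STAR '*'
pos=8: emit ID 'tmp' (now at pos=11)
pos=12: emit NUM '3' (now at pos=13)
pos=14: emit RPAREN ')'
DONE. 7 tokens: [SEMI, NUM, ID, STAR, ID, NUM, RPAREN]
Position 6: char is '*' -> STAR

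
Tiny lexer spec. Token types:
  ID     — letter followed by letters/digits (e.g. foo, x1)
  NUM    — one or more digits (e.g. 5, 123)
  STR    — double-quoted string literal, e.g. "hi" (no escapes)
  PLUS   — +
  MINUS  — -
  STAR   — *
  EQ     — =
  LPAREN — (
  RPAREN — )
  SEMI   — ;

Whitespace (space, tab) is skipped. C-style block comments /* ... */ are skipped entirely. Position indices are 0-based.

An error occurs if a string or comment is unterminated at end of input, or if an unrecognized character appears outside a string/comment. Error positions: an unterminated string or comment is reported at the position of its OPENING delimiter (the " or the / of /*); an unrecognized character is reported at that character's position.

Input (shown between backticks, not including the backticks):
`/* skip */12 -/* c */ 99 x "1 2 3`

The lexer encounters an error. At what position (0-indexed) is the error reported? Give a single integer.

pos=0: enter COMMENT mode (saw '/*')
exit COMMENT mode (now at pos=10)
pos=10: emit NUM '12' (now at pos=12)
pos=13: emit MINUS '-'
pos=14: enter COMMENT mode (saw '/*')
exit COMMENT mode (now at pos=21)
pos=22: emit NUM '99' (now at pos=24)
pos=25: emit ID 'x' (now at pos=26)
pos=27: enter STRING mode
pos=27: ERROR — unterminated string

Answer: 27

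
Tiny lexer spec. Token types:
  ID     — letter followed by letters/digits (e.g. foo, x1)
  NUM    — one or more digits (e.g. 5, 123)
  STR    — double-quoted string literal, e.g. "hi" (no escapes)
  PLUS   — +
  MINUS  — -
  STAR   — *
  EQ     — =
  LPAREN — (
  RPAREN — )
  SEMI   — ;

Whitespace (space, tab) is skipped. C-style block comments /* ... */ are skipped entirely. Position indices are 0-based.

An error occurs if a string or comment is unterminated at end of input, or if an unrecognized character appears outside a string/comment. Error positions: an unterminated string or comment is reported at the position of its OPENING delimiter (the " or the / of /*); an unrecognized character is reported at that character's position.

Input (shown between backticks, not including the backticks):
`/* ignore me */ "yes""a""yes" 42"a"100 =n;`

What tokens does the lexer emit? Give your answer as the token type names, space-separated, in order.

Answer: STR STR STR NUM STR NUM EQ ID SEMI

Derivation:
pos=0: enter COMMENT mode (saw '/*')
exit COMMENT mode (now at pos=15)
pos=16: enter STRING mode
pos=16: emit STR "yes" (now at pos=21)
pos=21: enter STRING mode
pos=21: emit STR "a" (now at pos=24)
pos=24: enter STRING mode
pos=24: emit STR "yes" (now at pos=29)
pos=30: emit NUM '42' (now at pos=32)
pos=32: enter STRING mode
pos=32: emit STR "a" (now at pos=35)
pos=35: emit NUM '100' (now at pos=38)
pos=39: emit EQ '='
pos=40: emit ID 'n' (now at pos=41)
pos=41: emit SEMI ';'
DONE. 9 tokens: [STR, STR, STR, NUM, STR, NUM, EQ, ID, SEMI]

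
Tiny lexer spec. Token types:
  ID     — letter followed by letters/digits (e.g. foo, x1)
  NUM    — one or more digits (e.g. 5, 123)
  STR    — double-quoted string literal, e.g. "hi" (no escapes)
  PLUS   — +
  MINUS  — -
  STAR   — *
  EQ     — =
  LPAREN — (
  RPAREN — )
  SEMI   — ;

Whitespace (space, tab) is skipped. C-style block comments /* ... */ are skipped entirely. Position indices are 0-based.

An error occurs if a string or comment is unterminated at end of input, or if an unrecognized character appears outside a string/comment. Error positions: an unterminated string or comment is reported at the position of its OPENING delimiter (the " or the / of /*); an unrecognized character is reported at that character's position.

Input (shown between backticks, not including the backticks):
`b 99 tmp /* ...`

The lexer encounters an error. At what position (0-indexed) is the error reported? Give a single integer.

Answer: 9

Derivation:
pos=0: emit ID 'b' (now at pos=1)
pos=2: emit NUM '99' (now at pos=4)
pos=5: emit ID 'tmp' (now at pos=8)
pos=9: enter COMMENT mode (saw '/*')
pos=9: ERROR — unterminated comment (reached EOF)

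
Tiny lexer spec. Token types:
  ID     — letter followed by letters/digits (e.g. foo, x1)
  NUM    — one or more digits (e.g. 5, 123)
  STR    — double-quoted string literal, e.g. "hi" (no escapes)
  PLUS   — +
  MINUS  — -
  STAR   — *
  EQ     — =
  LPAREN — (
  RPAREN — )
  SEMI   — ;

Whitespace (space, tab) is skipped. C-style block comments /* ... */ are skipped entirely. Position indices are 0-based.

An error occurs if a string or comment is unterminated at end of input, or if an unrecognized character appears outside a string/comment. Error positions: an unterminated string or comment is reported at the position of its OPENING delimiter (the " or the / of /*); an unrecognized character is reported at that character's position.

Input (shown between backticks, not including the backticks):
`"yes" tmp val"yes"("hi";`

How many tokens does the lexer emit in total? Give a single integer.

pos=0: enter STRING mode
pos=0: emit STR "yes" (now at pos=5)
pos=6: emit ID 'tmp' (now at pos=9)
pos=10: emit ID 'val' (now at pos=13)
pos=13: enter STRING mode
pos=13: emit STR "yes" (now at pos=18)
pos=18: emit LPAREN '('
pos=19: enter STRING mode
pos=19: emit STR "hi" (now at pos=23)
pos=23: emit SEMI ';'
DONE. 7 tokens: [STR, ID, ID, STR, LPAREN, STR, SEMI]

Answer: 7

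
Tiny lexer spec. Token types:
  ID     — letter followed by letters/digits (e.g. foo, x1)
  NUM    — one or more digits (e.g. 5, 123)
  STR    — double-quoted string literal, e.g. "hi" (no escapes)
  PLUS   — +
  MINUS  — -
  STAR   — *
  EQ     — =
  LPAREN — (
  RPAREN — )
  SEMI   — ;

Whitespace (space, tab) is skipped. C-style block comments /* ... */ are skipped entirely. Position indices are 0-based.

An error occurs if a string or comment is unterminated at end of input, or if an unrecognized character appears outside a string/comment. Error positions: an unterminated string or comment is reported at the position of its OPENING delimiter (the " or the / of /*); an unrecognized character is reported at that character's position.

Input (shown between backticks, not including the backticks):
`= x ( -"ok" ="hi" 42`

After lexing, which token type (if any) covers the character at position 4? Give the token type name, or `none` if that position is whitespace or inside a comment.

Answer: LPAREN

Derivation:
pos=0: emit EQ '='
pos=2: emit ID 'x' (now at pos=3)
pos=4: emit LPAREN '('
pos=6: emit MINUS '-'
pos=7: enter STRING mode
pos=7: emit STR "ok" (now at pos=11)
pos=12: emit EQ '='
pos=13: enter STRING mode
pos=13: emit STR "hi" (now at pos=17)
pos=18: emit NUM '42' (now at pos=20)
DONE. 8 tokens: [EQ, ID, LPAREN, MINUS, STR, EQ, STR, NUM]
Position 4: char is '(' -> LPAREN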